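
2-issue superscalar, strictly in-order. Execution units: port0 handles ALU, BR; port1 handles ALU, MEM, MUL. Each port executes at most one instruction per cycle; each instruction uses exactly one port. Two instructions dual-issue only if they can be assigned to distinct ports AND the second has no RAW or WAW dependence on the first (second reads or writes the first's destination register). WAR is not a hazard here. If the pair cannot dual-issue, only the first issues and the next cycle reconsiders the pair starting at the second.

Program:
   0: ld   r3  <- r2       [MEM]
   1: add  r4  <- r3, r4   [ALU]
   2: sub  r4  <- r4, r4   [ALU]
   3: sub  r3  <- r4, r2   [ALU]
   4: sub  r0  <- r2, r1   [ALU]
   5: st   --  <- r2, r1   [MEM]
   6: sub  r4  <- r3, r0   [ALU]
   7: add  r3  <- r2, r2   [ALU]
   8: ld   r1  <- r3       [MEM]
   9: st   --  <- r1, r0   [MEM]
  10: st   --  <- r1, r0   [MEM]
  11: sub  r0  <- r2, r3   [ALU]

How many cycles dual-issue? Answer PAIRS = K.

PAIRS = 3

#0 head=0: ld i0 RAW r3
#1 head=1: add i1 RAW+WAW r4
#2 head=2: sub i2 RAW r4
#3 head=3: sub+sub i3&i4 2-wide
#4 head=5: st+sub i5&i6 2-wide
#5 head=7: add i7 RAW r3
#6 head=8: ld i8 no-port MEM/MEM
#7 head=9: st i9 no-port MEM/MEM
#8 head=10: st+sub i10&i11 2-wide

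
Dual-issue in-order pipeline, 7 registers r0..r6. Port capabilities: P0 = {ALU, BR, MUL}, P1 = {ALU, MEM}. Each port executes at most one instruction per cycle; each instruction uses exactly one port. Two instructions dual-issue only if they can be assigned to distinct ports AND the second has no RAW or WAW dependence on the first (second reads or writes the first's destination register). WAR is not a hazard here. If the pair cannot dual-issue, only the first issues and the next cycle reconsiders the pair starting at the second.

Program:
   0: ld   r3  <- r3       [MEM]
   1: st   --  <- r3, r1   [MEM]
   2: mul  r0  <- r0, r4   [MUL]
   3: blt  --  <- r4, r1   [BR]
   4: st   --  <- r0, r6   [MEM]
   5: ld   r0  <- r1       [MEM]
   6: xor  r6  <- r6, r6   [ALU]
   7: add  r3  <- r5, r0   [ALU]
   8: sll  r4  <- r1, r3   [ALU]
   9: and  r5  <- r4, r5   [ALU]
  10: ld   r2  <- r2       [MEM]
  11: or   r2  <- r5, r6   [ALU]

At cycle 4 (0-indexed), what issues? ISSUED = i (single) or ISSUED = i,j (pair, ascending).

c0: i0 ld  no-port MEM/MEM
c1: i1,i2 st;mul  dual
c2: i3,i4 blt;st  dual
c3: i5,i6 ld;xor  dual
c4: i7 add  RAW r3
c5: i8 sll  RAW r4
c6: i9,i10 and;ld  dual
c7: i11 or  tail

ISSUED = 7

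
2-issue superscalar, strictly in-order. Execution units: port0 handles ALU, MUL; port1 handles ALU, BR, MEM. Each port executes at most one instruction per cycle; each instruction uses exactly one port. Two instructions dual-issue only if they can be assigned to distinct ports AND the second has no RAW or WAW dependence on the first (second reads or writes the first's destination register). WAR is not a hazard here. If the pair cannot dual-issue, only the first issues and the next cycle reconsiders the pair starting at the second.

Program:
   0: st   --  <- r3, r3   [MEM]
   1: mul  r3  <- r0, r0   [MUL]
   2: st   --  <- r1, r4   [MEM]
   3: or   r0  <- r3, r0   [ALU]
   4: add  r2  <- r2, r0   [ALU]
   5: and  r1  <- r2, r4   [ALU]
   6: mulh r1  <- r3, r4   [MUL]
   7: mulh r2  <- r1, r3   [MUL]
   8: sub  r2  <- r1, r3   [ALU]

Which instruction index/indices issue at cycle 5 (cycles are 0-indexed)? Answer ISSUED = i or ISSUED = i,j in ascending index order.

[0] i0&i1  st;mul  -- 2-wide
[1] i2&i3  st;or  -- 2-wide
[2] i4  add  -- RAW r2
[3] i5  and  -- WAW r1
[4] i6  mulh  -- no-port MUL/MUL
[5] i7  mulh  -- WAW r2
[6] i8  sub  -- tail

ISSUED = 7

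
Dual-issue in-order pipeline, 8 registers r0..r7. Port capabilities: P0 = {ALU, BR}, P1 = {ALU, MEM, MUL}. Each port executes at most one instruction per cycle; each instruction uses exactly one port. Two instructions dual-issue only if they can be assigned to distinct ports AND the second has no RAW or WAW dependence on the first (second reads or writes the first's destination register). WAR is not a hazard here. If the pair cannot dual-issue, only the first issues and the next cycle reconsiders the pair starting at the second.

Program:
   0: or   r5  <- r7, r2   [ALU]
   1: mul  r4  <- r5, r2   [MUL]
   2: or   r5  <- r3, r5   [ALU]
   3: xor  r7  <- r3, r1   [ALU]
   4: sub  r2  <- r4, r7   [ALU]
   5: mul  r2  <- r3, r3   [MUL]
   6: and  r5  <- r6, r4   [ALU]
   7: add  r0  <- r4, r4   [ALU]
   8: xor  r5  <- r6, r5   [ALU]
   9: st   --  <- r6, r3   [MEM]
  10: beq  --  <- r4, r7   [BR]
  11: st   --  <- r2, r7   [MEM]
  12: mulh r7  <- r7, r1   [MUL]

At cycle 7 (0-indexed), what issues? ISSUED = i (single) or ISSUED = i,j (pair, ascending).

[0] i0  or.ALU  -- RAW r5
[1] i1,i2  mul.MUL+or.ALU  -- pair
[2] i3  xor.ALU  -- RAW r7
[3] i4  sub.ALU  -- WAW r2
[4] i5,i6  mul.MUL+and.ALU  -- pair
[5] i7,i8  add.ALU+xor.ALU  -- pair
[6] i9,i10  st.MEM+beq.BR  -- pair
[7] i11  st.MEM  -- no-port MEM/MUL
[8] i12  mulh.MUL  -- tail

ISSUED = 11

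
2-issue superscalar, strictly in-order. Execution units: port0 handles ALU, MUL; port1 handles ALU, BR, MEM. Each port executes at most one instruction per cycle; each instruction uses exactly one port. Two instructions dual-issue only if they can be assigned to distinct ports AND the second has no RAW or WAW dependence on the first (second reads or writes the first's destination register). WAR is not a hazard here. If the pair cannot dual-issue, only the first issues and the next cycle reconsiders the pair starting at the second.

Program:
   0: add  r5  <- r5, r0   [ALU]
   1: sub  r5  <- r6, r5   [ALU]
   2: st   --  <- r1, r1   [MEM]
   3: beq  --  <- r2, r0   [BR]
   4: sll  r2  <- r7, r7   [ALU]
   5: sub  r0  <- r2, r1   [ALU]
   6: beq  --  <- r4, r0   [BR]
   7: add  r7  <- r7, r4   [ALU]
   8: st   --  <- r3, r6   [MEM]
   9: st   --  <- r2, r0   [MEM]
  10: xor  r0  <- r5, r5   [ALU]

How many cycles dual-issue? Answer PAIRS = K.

PAIRS = 4

0. add.ALU @i0  | RAW+WAW r5
1. sub.ALU st.MEM @i1+i2  | 2-wide
2. beq.BR sll.ALU @i3+i4  | 2-wide
3. sub.ALU @i5  | RAW r0
4. beq.BR add.ALU @i6+i7  | 2-wide
5. st.MEM @i8  | no-port MEM/MEM
6. st.MEM xor.ALU @i9+i10  | 2-wide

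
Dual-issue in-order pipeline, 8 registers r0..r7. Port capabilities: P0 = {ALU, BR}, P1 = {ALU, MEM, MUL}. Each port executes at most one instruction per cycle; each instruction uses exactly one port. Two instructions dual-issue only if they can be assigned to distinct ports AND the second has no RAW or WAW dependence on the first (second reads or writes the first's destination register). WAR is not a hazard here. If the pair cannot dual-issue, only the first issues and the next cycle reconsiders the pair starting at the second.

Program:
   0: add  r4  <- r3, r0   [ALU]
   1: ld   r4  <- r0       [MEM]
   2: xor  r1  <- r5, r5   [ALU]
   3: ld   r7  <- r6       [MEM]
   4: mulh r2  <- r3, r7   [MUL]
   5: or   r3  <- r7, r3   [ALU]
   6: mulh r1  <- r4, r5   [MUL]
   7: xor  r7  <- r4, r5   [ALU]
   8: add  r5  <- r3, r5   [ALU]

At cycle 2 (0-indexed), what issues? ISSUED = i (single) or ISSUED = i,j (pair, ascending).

[0] i0  add  -- WAW r4
[1] i1&i2  ld xor  -- 2-wide
[2] i3  ld  -- no-port MEM/MUL
[3] i4&i5  mulh or  -- 2-wide
[4] i6&i7  mulh xor  -- 2-wide
[5] i8  add  -- tail

ISSUED = 3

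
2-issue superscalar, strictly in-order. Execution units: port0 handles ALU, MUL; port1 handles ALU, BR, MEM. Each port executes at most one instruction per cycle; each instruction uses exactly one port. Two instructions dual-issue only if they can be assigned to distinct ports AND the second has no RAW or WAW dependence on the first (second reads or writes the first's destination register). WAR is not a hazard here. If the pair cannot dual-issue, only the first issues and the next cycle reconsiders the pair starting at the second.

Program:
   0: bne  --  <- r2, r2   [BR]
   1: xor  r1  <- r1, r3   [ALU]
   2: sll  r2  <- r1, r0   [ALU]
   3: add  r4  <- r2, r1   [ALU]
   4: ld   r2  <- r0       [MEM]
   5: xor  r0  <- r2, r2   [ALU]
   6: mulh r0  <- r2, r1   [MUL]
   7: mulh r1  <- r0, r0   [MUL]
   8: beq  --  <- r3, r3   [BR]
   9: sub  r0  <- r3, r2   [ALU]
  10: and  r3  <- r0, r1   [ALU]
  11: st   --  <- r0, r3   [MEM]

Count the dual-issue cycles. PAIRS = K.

[0] i0&i1  bne.BR;xor.ALU  -- dual
[1] i2  sll.ALU  -- RAW r2
[2] i3&i4  add.ALU;ld.MEM  -- dual
[3] i5  xor.ALU  -- WAW r0
[4] i6  mulh.MUL  -- no-port MUL/MUL
[5] i7&i8  mulh.MUL;beq.BR  -- dual
[6] i9  sub.ALU  -- RAW r0
[7] i10  and.ALU  -- RAW r3
[8] i11  st.MEM  -- tail

PAIRS = 3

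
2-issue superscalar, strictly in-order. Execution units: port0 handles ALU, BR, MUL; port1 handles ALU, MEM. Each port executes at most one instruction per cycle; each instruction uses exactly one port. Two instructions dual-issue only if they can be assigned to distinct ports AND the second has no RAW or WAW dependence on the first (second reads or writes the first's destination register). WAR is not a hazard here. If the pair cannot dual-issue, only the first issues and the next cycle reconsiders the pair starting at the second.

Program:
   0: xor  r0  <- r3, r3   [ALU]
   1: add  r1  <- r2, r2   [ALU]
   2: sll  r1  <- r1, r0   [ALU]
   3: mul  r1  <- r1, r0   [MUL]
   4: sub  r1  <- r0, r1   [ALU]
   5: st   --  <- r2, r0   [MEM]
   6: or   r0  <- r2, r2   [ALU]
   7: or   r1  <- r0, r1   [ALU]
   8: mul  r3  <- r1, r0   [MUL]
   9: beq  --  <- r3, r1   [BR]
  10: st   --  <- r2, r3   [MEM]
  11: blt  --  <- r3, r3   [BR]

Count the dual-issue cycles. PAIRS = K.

PAIRS = 3

0. xor+add @i0+i1  | dual
1. sll @i2  | RAW+WAW r1
2. mul @i3  | RAW+WAW r1
3. sub+st @i4+i5  | dual
4. or @i6  | RAW r0
5. or @i7  | RAW r1
6. mul @i8  | no-port MUL/BR
7. beq+st @i9+i10  | dual
8. blt @i11  | tail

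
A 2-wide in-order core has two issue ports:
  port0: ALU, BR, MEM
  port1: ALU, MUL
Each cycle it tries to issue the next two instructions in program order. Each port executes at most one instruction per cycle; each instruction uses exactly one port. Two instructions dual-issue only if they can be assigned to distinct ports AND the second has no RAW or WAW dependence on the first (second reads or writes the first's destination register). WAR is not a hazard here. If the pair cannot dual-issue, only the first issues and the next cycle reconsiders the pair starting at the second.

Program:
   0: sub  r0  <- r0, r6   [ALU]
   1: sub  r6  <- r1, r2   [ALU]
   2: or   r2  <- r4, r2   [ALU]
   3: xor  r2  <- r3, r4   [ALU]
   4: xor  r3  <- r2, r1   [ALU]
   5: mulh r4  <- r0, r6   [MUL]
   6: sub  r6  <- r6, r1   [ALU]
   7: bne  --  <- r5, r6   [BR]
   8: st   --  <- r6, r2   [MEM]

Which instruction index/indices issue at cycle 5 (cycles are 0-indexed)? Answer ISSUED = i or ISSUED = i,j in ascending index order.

ISSUED = 7

  cy0 -> i0,i1 (sub/sub) dual
  cy1 -> i2 (or) WAW r2
  cy2 -> i3 (xor) RAW r2
  cy3 -> i4,i5 (xor/mulh) dual
  cy4 -> i6 (sub) RAW r6
  cy5 -> i7 (bne) no-port BR/MEM
  cy6 -> i8 (st) tail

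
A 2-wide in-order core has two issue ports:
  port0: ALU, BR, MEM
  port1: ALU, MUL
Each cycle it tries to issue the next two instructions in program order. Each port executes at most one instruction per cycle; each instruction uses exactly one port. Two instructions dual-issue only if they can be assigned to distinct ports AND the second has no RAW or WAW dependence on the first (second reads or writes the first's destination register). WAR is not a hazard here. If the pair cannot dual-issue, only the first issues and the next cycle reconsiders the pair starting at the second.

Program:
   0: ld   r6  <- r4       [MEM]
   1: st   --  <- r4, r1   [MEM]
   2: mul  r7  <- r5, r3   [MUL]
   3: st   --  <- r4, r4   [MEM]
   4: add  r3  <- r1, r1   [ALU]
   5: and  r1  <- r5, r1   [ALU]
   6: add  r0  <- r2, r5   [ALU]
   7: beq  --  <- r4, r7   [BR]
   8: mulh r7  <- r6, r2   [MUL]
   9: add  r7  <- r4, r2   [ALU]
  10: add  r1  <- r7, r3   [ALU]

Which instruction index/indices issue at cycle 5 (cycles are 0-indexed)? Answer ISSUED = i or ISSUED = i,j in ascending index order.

ISSUED = 9

t=0 i0:ld ; no-port MEM/MEM
t=1 i1,i2:st/mul ; 2-wide
t=2 i3,i4:st/add ; 2-wide
t=3 i5,i6:and/add ; 2-wide
t=4 i7,i8:beq/mulh ; 2-wide
t=5 i9:add ; RAW r7
t=6 i10:add ; tail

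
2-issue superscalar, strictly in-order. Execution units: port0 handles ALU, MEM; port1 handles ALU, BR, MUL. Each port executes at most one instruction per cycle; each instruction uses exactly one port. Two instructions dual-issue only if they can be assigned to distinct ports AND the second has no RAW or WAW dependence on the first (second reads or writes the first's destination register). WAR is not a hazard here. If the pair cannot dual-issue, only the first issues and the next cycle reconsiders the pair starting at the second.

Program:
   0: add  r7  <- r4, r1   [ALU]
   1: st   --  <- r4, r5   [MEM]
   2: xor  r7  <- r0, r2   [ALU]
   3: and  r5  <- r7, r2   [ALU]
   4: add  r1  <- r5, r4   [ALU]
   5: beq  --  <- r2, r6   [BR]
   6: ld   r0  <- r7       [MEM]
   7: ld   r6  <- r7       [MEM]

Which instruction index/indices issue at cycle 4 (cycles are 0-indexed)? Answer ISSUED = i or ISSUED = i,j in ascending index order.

  cy0 -> i0,i1 (add+st) dual
  cy1 -> i2 (xor) RAW r7
  cy2 -> i3 (and) RAW r5
  cy3 -> i4,i5 (add+beq) dual
  cy4 -> i6 (ld) no-port MEM/MEM
  cy5 -> i7 (ld) tail

ISSUED = 6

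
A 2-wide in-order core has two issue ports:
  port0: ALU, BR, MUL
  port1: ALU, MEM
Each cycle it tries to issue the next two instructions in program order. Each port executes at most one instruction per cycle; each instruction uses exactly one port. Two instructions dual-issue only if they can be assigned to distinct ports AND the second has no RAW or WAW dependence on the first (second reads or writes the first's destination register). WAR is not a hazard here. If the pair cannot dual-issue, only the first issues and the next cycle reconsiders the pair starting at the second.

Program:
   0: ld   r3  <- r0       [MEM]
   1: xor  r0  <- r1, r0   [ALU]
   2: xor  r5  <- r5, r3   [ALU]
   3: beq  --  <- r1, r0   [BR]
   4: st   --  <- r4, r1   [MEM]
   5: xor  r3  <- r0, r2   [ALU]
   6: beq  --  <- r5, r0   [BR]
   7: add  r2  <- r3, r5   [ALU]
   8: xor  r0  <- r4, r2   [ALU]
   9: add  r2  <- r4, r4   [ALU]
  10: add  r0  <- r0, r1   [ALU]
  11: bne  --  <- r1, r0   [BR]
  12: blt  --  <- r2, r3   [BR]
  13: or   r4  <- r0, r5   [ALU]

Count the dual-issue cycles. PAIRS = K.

PAIRS = 6

c0: i0/i1 ld.MEM;xor.ALU  dual
c1: i2/i3 xor.ALU;beq.BR  dual
c2: i4/i5 st.MEM;xor.ALU  dual
c3: i6/i7 beq.BR;add.ALU  dual
c4: i8/i9 xor.ALU;add.ALU  dual
c5: i10 add.ALU  RAW r0
c6: i11 bne.BR  no-port BR/BR
c7: i12/i13 blt.BR;or.ALU  dual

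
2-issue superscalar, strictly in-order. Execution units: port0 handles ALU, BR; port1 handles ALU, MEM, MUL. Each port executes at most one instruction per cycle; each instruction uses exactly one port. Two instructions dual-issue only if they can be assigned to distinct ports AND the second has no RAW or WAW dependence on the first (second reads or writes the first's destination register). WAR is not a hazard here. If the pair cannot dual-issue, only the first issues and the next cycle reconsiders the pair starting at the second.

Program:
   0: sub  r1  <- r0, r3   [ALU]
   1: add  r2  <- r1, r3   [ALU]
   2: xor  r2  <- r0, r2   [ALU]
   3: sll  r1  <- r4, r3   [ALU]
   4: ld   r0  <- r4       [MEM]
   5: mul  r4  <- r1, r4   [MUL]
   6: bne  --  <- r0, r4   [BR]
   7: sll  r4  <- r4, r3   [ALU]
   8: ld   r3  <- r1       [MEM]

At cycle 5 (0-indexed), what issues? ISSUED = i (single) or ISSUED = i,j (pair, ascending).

0. sub @i0  | RAW r1
1. add @i1  | RAW+WAW r2
2. xor/sll @i2,i3  | 2-wide
3. ld @i4  | no-port MEM/MUL
4. mul @i5  | RAW r4
5. bne/sll @i6,i7  | 2-wide
6. ld @i8  | tail

ISSUED = 6,7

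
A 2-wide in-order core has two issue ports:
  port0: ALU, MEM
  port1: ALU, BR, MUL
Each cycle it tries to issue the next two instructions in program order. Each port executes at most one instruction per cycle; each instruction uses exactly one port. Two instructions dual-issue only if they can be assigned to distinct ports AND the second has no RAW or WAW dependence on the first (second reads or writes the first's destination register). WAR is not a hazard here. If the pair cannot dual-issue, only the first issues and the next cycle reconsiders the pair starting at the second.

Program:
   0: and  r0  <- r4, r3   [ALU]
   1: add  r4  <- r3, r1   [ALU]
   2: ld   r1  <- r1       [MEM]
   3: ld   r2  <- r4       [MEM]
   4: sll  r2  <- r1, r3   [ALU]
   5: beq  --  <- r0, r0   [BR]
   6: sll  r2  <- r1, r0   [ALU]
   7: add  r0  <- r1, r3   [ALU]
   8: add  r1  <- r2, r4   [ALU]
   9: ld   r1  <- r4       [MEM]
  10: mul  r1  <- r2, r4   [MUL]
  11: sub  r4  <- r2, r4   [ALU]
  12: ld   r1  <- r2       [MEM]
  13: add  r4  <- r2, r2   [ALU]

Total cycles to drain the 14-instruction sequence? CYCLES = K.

CYCLES = 9

0. and add @i0&i1  | pair
1. ld @i2  | no-port MEM/MEM
2. ld @i3  | WAW r2
3. sll beq @i4&i5  | pair
4. sll add @i6&i7  | pair
5. add @i8  | WAW r1
6. ld @i9  | WAW r1
7. mul sub @i10&i11  | pair
8. ld add @i12&i13  | pair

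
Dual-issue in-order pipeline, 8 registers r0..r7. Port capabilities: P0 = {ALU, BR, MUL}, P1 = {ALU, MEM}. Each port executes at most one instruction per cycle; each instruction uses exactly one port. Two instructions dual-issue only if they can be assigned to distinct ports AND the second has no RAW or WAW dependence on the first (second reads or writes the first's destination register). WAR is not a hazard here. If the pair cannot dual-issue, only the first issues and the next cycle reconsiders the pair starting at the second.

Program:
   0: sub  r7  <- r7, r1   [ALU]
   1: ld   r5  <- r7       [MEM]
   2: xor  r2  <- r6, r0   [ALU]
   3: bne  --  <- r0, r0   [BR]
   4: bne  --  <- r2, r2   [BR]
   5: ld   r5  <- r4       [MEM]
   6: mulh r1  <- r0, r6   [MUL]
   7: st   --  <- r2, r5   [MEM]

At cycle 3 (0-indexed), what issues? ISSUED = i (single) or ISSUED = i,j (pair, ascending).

t=0 i0:sub.ALU ; RAW r7
t=1 i1,i2:ld.MEM xor.ALU ; dual
t=2 i3:bne.BR ; no-port BR/BR
t=3 i4,i5:bne.BR ld.MEM ; dual
t=4 i6,i7:mulh.MUL st.MEM ; dual

ISSUED = 4,5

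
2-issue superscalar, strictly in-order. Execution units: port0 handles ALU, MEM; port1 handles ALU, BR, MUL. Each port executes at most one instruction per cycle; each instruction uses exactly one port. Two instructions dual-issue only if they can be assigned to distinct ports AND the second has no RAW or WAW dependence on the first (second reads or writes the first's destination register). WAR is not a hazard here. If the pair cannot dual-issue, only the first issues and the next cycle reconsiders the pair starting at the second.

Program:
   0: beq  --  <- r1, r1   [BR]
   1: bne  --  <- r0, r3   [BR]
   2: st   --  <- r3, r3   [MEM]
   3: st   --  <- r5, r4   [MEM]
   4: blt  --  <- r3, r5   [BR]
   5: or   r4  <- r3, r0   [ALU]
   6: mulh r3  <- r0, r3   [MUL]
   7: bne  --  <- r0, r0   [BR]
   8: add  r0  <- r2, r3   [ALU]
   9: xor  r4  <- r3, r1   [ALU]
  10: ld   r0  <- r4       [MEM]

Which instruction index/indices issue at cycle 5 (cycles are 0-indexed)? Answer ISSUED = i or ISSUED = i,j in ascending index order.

c0: i0 beq.BR  no-port BR/BR
c1: i1/i2 bne.BR;st.MEM  2-wide
c2: i3/i4 st.MEM;blt.BR  2-wide
c3: i5/i6 or.ALU;mulh.MUL  2-wide
c4: i7/i8 bne.BR;add.ALU  2-wide
c5: i9 xor.ALU  RAW r4
c6: i10 ld.MEM  tail

ISSUED = 9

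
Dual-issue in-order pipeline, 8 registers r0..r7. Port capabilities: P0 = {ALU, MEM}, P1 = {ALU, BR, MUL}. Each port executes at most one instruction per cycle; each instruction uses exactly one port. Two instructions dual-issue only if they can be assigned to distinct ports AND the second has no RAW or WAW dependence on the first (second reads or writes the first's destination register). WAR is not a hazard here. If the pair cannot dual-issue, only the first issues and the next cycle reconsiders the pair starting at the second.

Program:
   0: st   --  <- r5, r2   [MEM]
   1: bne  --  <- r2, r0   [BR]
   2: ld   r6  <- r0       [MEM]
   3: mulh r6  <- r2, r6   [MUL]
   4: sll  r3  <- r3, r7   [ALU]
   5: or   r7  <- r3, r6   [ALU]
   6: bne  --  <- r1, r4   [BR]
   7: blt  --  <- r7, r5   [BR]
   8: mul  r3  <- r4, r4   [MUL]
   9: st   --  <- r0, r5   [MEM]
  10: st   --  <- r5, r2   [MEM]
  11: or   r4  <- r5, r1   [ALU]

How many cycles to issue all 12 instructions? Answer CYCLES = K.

[0] i0/i1  st.MEM bne.BR  -- dual
[1] i2  ld.MEM  -- RAW+WAW r6
[2] i3/i4  mulh.MUL sll.ALU  -- dual
[3] i5/i6  or.ALU bne.BR  -- dual
[4] i7  blt.BR  -- no-port BR/MUL
[5] i8/i9  mul.MUL st.MEM  -- dual
[6] i10/i11  st.MEM or.ALU  -- dual

CYCLES = 7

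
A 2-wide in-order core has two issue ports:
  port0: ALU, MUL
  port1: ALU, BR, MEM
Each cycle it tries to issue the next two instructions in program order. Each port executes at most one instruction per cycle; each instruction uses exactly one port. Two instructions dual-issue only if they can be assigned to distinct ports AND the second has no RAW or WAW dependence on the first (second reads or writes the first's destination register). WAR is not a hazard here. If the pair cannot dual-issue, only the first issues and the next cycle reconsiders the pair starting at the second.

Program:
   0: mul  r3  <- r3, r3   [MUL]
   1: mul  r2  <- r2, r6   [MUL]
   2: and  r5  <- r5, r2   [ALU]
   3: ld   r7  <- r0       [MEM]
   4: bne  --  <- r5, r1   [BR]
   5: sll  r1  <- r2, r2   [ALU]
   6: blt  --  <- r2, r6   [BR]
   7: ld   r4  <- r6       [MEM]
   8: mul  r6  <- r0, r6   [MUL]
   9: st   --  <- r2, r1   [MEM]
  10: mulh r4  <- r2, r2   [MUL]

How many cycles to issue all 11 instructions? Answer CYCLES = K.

t=0 i0:mul ; no-port MUL/MUL
t=1 i1:mul ; RAW r2
t=2 i2/i3:and+ld ; dual
t=3 i4/i5:bne+sll ; dual
t=4 i6:blt ; no-port BR/MEM
t=5 i7/i8:ld+mul ; dual
t=6 i9/i10:st+mulh ; dual

CYCLES = 7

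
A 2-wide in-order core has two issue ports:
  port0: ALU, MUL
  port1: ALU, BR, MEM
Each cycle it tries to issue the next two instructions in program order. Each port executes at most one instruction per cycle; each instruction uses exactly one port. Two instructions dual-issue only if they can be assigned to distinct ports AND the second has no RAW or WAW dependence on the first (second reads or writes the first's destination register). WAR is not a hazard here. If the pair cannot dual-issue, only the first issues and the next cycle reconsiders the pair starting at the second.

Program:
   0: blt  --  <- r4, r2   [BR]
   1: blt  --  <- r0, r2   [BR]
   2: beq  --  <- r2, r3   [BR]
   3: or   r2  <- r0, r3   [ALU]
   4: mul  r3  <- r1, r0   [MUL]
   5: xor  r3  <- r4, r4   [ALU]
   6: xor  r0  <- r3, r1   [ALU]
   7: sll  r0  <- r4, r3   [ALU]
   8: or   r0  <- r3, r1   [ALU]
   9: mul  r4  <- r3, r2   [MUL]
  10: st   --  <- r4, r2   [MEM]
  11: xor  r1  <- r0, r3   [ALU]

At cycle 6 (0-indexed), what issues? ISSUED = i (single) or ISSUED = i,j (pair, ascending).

ISSUED = 7

c0: i0 blt  no-port BR/BR
c1: i1 blt  no-port BR/BR
c2: i2&i3 beq or  2-wide
c3: i4 mul  WAW r3
c4: i5 xor  RAW r3
c5: i6 xor  WAW r0
c6: i7 sll  WAW r0
c7: i8&i9 or mul  2-wide
c8: i10&i11 st xor  2-wide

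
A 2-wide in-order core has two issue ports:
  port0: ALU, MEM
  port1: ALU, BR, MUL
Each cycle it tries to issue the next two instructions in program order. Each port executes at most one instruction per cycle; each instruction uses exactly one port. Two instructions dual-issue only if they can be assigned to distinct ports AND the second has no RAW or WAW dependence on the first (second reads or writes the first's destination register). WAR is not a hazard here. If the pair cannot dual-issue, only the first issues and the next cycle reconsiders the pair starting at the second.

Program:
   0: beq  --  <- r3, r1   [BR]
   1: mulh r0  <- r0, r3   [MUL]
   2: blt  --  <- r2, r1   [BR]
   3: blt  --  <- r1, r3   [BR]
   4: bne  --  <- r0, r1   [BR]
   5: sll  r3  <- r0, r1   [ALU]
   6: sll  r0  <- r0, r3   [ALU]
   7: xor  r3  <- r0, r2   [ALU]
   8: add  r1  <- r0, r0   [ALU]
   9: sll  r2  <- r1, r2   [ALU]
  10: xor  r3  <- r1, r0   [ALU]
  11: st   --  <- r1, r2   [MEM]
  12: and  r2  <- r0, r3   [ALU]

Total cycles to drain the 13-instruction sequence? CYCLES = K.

CYCLES = 9

c0: i0 beq.BR  no-port BR/MUL
c1: i1 mulh.MUL  no-port MUL/BR
c2: i2 blt.BR  no-port BR/BR
c3: i3 blt.BR  no-port BR/BR
c4: i4&i5 bne.BR+sll.ALU  2-wide
c5: i6 sll.ALU  RAW r0
c6: i7&i8 xor.ALU+add.ALU  2-wide
c7: i9&i10 sll.ALU+xor.ALU  2-wide
c8: i11&i12 st.MEM+and.ALU  2-wide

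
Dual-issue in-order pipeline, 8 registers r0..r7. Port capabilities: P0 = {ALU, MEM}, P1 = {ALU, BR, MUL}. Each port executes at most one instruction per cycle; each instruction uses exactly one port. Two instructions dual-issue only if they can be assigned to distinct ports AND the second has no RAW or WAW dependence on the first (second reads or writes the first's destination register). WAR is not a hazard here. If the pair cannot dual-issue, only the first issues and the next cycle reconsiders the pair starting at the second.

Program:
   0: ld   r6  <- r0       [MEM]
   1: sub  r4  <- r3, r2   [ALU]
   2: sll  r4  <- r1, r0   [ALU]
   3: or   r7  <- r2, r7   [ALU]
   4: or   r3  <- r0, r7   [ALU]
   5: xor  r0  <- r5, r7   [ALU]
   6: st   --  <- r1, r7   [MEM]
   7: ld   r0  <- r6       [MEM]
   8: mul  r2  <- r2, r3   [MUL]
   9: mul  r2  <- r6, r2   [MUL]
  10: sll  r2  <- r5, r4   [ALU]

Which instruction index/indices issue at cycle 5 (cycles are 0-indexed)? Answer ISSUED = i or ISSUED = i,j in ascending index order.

0. ld.MEM;sub.ALU @i0+i1  | pair
1. sll.ALU;or.ALU @i2+i3  | pair
2. or.ALU;xor.ALU @i4+i5  | pair
3. st.MEM @i6  | no-port MEM/MEM
4. ld.MEM;mul.MUL @i7+i8  | pair
5. mul.MUL @i9  | WAW r2
6. sll.ALU @i10  | tail

ISSUED = 9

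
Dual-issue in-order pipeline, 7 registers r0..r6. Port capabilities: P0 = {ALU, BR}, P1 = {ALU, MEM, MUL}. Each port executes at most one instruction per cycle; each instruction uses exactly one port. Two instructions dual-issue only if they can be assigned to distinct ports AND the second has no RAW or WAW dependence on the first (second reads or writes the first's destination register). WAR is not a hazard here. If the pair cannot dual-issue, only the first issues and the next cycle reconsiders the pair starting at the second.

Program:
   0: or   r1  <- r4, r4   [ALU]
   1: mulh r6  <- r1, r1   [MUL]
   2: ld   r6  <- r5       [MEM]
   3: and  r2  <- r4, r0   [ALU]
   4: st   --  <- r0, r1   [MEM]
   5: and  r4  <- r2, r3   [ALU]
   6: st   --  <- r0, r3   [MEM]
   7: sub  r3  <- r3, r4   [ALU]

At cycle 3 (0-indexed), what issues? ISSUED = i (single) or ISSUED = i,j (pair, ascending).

#0 head=0: or.ALU i0 RAW r1
#1 head=1: mulh.MUL i1 no-port MUL/MEM
#2 head=2: ld.MEM+and.ALU i2/i3 dual
#3 head=4: st.MEM+and.ALU i4/i5 dual
#4 head=6: st.MEM+sub.ALU i6/i7 dual

ISSUED = 4,5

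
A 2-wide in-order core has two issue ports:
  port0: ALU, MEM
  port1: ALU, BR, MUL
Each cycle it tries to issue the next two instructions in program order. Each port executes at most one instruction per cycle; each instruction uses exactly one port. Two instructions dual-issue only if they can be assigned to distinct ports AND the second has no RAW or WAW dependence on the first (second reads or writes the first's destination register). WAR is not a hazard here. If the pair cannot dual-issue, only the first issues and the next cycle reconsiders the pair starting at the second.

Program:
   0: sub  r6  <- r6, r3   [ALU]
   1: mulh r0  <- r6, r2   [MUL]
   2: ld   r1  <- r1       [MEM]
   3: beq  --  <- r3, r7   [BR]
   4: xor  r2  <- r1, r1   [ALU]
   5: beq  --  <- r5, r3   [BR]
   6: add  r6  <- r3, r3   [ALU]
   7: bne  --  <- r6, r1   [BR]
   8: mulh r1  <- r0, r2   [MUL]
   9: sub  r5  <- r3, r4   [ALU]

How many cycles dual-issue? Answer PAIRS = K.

0. sub @i0  | RAW r6
1. mulh;ld @i1,i2  | pair
2. beq;xor @i3,i4  | pair
3. beq;add @i5,i6  | pair
4. bne @i7  | no-port BR/MUL
5. mulh;sub @i8,i9  | pair

PAIRS = 4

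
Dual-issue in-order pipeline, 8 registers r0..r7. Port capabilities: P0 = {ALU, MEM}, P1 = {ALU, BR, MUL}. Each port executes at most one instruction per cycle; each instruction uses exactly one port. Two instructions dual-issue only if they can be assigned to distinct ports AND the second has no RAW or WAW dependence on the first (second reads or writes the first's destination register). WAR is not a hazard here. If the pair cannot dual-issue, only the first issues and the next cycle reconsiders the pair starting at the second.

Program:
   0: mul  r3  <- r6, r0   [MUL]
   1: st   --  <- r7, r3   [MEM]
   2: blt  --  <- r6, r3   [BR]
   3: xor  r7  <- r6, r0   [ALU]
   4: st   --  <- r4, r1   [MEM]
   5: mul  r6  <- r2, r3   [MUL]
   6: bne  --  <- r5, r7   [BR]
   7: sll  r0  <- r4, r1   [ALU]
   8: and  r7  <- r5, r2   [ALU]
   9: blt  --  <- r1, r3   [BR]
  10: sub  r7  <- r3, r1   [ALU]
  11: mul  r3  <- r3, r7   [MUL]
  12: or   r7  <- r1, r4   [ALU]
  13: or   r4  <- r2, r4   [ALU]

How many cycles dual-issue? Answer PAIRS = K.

PAIRS = 5

[0] i0  mul  -- RAW r3
[1] i1,i2  st blt  -- pair
[2] i3,i4  xor st  -- pair
[3] i5  mul  -- no-port MUL/BR
[4] i6,i7  bne sll  -- pair
[5] i8,i9  and blt  -- pair
[6] i10  sub  -- RAW r7
[7] i11,i12  mul or  -- pair
[8] i13  or  -- tail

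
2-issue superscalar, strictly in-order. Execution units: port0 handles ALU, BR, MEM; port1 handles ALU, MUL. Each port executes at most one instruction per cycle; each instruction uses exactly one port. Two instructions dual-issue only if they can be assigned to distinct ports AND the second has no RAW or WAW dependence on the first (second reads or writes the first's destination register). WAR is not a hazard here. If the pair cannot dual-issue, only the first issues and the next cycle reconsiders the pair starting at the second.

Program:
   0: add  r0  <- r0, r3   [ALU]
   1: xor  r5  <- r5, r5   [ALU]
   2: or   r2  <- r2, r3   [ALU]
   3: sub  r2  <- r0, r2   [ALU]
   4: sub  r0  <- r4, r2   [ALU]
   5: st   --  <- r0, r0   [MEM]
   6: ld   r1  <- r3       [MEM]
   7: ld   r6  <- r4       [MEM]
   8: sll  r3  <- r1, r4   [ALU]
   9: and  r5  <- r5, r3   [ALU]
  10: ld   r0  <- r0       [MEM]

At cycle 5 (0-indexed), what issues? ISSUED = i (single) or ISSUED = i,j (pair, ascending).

[0] i0/i1  add.ALU xor.ALU  -- pair
[1] i2  or.ALU  -- RAW+WAW r2
[2] i3  sub.ALU  -- RAW r2
[3] i4  sub.ALU  -- RAW r0
[4] i5  st.MEM  -- no-port MEM/MEM
[5] i6  ld.MEM  -- no-port MEM/MEM
[6] i7/i8  ld.MEM sll.ALU  -- pair
[7] i9/i10  and.ALU ld.MEM  -- pair

ISSUED = 6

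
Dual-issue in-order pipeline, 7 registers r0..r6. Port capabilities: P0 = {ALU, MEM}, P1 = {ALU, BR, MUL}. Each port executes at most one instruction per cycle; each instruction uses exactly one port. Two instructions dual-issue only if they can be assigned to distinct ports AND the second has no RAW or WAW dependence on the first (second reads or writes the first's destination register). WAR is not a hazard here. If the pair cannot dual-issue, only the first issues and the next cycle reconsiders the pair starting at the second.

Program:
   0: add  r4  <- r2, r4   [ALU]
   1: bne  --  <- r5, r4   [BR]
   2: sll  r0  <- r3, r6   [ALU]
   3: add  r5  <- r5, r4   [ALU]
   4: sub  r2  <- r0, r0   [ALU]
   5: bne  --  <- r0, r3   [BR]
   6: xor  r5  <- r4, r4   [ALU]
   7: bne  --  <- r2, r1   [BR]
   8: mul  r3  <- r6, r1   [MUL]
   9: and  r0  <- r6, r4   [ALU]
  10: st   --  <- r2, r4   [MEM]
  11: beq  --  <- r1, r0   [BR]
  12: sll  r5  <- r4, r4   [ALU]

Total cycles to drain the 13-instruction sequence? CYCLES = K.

CYCLES = 8

#0 head=0: add i0 RAW r4
#1 head=1: bne/sll i1+i2 dual
#2 head=3: add/sub i3+i4 dual
#3 head=5: bne/xor i5+i6 dual
#4 head=7: bne i7 no-port BR/MUL
#5 head=8: mul/and i8+i9 dual
#6 head=10: st/beq i10+i11 dual
#7 head=12: sll i12 tail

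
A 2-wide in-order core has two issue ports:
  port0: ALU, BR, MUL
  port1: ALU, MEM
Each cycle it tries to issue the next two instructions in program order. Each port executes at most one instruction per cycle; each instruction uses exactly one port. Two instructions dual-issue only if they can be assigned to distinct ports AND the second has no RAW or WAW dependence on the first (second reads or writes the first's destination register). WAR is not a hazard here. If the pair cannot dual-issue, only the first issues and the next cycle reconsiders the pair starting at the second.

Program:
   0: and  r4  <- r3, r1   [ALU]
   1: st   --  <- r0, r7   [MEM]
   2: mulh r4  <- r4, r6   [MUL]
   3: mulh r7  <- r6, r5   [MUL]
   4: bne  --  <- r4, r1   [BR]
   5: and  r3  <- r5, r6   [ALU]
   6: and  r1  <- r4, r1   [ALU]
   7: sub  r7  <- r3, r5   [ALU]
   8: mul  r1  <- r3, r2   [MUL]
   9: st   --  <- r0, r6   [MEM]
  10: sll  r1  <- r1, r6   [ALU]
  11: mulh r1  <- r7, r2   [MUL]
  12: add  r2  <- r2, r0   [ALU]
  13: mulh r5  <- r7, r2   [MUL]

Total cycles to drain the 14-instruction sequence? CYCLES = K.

[0] i0+i1  and/st  -- pair
[1] i2  mulh  -- no-port MUL/MUL
[2] i3  mulh  -- no-port MUL/BR
[3] i4+i5  bne/and  -- pair
[4] i6+i7  and/sub  -- pair
[5] i8+i9  mul/st  -- pair
[6] i10  sll  -- WAW r1
[7] i11+i12  mulh/add  -- pair
[8] i13  mulh  -- tail

CYCLES = 9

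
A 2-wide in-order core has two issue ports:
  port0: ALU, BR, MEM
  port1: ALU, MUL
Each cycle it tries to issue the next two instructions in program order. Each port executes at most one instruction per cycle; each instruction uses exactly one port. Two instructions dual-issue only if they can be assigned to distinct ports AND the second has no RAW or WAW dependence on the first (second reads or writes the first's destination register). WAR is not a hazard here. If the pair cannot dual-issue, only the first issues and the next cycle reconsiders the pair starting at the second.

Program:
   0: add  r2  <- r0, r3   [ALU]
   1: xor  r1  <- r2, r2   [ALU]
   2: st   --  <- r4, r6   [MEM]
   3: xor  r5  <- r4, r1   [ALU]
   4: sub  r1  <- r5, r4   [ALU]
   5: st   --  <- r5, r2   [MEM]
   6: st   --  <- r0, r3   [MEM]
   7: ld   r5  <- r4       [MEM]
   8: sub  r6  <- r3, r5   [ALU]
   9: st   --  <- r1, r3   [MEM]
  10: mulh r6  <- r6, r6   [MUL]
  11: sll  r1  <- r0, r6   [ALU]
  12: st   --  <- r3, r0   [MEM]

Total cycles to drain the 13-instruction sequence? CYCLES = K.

CYCLES = 9

0. add.ALU @i0  | RAW r2
1. xor.ALU+st.MEM @i1,i2  | 2-wide
2. xor.ALU @i3  | RAW r5
3. sub.ALU+st.MEM @i4,i5  | 2-wide
4. st.MEM @i6  | no-port MEM/MEM
5. ld.MEM @i7  | RAW r5
6. sub.ALU+st.MEM @i8,i9  | 2-wide
7. mulh.MUL @i10  | RAW r6
8. sll.ALU+st.MEM @i11,i12  | 2-wide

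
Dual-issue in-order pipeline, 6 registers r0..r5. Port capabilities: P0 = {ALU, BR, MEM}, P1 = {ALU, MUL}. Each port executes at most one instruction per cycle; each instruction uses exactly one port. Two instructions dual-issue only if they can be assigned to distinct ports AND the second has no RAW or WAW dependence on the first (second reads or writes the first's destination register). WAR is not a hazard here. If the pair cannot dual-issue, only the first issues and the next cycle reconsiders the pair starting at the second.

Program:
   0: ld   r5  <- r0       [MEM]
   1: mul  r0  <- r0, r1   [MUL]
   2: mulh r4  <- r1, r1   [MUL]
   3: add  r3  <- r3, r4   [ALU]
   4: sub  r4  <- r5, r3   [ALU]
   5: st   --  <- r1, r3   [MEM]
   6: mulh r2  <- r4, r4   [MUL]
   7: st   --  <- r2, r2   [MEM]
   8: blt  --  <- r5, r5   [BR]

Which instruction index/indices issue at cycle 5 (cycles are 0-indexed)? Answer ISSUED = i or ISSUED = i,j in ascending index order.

[0] i0+i1  ld;mul  -- 2-wide
[1] i2  mulh  -- RAW r4
[2] i3  add  -- RAW r3
[3] i4+i5  sub;st  -- 2-wide
[4] i6  mulh  -- RAW r2
[5] i7  st  -- no-port MEM/BR
[6] i8  blt  -- tail

ISSUED = 7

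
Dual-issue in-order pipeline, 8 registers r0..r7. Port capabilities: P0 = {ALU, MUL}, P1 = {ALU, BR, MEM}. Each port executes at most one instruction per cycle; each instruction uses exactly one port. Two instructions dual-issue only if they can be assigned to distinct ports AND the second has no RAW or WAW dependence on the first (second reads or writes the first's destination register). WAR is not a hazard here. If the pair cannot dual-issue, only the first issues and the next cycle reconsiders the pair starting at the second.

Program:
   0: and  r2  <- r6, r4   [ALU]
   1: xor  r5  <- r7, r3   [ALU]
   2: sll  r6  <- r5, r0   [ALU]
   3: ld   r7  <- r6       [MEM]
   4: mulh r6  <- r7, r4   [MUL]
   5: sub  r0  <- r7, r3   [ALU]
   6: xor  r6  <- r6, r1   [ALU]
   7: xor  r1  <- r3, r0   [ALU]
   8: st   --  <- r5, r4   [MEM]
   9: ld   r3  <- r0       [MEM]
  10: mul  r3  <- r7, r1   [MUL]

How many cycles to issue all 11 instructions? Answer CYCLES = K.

[0] i0+i1  and/xor  -- pair
[1] i2  sll  -- RAW r6
[2] i3  ld  -- RAW r7
[3] i4+i5  mulh/sub  -- pair
[4] i6+i7  xor/xor  -- pair
[5] i8  st  -- no-port MEM/MEM
[6] i9  ld  -- WAW r3
[7] i10  mul  -- tail

CYCLES = 8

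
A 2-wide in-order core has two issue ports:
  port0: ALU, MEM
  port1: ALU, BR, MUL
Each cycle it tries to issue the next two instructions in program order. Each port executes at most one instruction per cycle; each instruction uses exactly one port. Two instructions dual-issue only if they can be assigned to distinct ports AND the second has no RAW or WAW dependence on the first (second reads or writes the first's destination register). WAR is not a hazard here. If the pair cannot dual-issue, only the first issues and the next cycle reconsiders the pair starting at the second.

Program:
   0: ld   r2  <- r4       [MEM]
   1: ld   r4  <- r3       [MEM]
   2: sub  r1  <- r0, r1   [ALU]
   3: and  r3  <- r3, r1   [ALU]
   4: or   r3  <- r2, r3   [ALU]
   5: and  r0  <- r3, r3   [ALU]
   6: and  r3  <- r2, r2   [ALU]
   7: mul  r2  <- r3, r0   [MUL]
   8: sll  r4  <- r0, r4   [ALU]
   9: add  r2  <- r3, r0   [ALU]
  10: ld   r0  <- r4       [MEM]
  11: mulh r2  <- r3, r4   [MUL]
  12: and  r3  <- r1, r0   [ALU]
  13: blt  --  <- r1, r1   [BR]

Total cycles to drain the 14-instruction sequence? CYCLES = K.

[0] i0  ld  -- no-port MEM/MEM
[1] i1+i2  ld sub  -- pair
[2] i3  and  -- RAW+WAW r3
[3] i4  or  -- RAW r3
[4] i5+i6  and and  -- pair
[5] i7+i8  mul sll  -- pair
[6] i9+i10  add ld  -- pair
[7] i11+i12  mulh and  -- pair
[8] i13  blt  -- tail

CYCLES = 9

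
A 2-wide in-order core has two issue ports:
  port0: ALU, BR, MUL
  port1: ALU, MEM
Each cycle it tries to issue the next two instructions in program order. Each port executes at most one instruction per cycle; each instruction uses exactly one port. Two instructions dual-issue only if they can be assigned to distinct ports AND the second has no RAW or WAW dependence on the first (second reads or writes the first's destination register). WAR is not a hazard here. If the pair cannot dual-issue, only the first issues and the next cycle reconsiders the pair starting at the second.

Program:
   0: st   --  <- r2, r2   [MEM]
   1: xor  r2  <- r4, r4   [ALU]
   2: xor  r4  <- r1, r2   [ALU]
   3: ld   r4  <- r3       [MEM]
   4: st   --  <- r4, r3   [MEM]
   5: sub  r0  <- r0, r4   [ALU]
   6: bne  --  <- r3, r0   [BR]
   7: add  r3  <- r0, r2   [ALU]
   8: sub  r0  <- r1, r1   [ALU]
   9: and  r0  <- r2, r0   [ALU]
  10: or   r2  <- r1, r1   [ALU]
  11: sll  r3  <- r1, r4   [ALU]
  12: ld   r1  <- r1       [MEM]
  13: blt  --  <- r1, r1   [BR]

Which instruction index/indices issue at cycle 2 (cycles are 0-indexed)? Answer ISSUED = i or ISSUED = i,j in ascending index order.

ISSUED = 3

c0: i0&i1 st;xor  pair
c1: i2 xor  WAW r4
c2: i3 ld  no-port MEM/MEM
c3: i4&i5 st;sub  pair
c4: i6&i7 bne;add  pair
c5: i8 sub  RAW+WAW r0
c6: i9&i10 and;or  pair
c7: i11&i12 sll;ld  pair
c8: i13 blt  tail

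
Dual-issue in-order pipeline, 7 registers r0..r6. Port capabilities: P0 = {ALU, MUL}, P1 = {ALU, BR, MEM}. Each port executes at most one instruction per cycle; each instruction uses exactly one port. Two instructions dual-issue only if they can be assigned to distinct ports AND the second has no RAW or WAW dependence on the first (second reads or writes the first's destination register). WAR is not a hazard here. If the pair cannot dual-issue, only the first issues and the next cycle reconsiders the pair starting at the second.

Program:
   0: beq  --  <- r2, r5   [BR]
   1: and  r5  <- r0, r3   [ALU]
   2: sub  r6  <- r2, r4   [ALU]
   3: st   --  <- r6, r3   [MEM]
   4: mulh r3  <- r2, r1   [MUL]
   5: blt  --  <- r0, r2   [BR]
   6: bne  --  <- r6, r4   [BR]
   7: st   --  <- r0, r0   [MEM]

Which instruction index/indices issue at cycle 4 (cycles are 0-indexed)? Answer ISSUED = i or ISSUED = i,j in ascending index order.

ISSUED = 6

0. beq.BR+and.ALU @i0/i1  | pair
1. sub.ALU @i2  | RAW r6
2. st.MEM+mulh.MUL @i3/i4  | pair
3. blt.BR @i5  | no-port BR/BR
4. bne.BR @i6  | no-port BR/MEM
5. st.MEM @i7  | tail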